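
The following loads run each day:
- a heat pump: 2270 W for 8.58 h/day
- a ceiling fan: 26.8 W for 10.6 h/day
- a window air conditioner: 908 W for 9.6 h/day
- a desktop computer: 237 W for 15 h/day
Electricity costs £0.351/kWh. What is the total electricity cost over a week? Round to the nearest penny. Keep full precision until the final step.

heat pump: 2270 W × 8.58 h × 7 d = 136,336 Wh = 136.3 kWh
ceiling fan: 26.8 W × 10.6 h × 7 d = 1,989 Wh = 1.989 kWh
window air conditioner: 908 W × 9.6 h × 7 d = 61,018 Wh = 61.02 kWh
desktop computer: 237 W × 15 h × 7 d = 24,885 Wh = 24.89 kWh
Total energy = 136.3 + 1.989 + 61.02 + 24.89 = 224.2 kWh
Cost = 224.2 kWh × £0.351 = £78.70

£78.70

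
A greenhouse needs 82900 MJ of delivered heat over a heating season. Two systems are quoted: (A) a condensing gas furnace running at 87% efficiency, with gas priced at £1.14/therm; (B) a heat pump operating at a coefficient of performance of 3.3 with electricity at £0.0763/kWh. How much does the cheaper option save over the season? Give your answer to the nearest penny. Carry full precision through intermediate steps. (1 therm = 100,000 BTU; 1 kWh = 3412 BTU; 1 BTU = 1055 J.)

Heat load = 82900 MJ = 82,900,000,000 J / 1055 = 78,578,199 BTU
Gas: input = 78,578,199 / 0.87 = 90,319,769 BTU = 903.2 therm → 903.2 × £1.14 = £1,029.65
Heat pump: 78,578,199 BTU / 3412 = 23,030 kWh heat; / 3.3 = 6,979 kWh in → × £0.0763 = £532.48
Difference = |£1,029.65 − £532.48| = £497.16

£497.16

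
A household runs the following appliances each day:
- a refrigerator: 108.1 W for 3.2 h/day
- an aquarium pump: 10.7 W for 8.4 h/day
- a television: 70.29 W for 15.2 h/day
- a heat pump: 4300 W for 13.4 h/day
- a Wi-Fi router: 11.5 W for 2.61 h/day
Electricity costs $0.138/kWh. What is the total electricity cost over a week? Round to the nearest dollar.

refrigerator: 108.1 W × 3.2 h × 7 d = 2,421 Wh = 2.421 kWh
aquarium pump: 10.7 W × 8.4 h × 7 d = 629 Wh = 0.6292 kWh
television: 70.29 W × 15.2 h × 7 d = 7,479 Wh = 7.479 kWh
heat pump: 4300 W × 13.4 h × 7 d = 403,340 Wh = 403.3 kWh
Wi-Fi router: 11.5 W × 2.61 h × 7 d = 210 Wh = 0.2101 kWh
Total energy = 2.421 + 0.6292 + 7.479 + 403.3 + 0.2101 = 414.1 kWh
Cost = 414.1 kWh × $0.138 = $57.14 ≈ $57

$57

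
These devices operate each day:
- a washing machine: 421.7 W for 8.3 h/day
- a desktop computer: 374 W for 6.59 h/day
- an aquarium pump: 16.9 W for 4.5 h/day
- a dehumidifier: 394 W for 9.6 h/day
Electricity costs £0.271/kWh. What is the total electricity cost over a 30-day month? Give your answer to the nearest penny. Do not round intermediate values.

£79.86

washing machine: 421.7 W × 8.3 h × 30 d = 105,003 Wh = 105 kWh
desktop computer: 374 W × 6.59 h × 30 d = 73,940 Wh = 73.94 kWh
aquarium pump: 16.9 W × 4.5 h × 30 d = 2,282 Wh = 2.281 kWh
dehumidifier: 394 W × 9.6 h × 30 d = 113,472 Wh = 113.5 kWh
Total energy = 105 + 73.94 + 2.281 + 113.5 = 294.7 kWh
Cost = 294.7 kWh × £0.271 = £79.86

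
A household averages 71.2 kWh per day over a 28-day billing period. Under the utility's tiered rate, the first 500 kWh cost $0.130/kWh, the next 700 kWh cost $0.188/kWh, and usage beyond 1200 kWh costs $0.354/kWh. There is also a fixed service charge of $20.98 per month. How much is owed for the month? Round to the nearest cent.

$498.51

Usage = 71.2 kWh/day × 28 days = 1993.6 kWh
First 500 kWh × $0.130 = $65.00
Next 700 kWh × $0.188 = $131.60
Remaining 793.6 kWh × $0.354 = $280.93
Energy charge = $477.53; + service $20.98 = $498.51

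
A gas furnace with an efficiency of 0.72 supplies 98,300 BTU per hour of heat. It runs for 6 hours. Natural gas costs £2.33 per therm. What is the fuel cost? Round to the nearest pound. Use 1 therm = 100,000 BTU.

£19

Heat delivered = 98,300 BTU/h × 6 h = 589,800 BTU
Gas input = 589,800 / 0.72 = 819,167 BTU
= 819,167 / 100,000 = 8.192 therm
Cost = 8.192 × £2.33/therm = £19.09 ≈ £19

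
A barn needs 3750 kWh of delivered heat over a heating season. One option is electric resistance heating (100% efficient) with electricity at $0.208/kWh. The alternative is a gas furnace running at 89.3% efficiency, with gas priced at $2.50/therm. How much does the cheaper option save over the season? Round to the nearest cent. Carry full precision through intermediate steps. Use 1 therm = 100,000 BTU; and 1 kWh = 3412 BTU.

$421.80

Heat load = 3750 kWh × 3412 = 12,795,000 BTU
Gas: input = 12,795,000 / 0.893 = 14,328,108 BTU = 143.3 therm → 143.3 × $2.50 = $358.20
Electric: 12,795,000 BTU / 3412 = 3,750 kWh → × $0.208 = $780.00
Difference = |$358.20 − $780.00| = $421.80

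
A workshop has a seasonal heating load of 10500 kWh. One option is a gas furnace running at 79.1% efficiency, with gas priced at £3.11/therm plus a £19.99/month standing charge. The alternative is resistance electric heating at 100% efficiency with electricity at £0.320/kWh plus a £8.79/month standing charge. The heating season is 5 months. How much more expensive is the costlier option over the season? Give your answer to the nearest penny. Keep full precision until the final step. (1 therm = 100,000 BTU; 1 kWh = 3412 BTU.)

£1895.42

Heat load = 10500 kWh × 3412 = 35,826,000 BTU
Gas: input = 35,826,000 / 0.791 = 45,292,035 BTU = 452.9 therm → 452.9 × £3.11 = £1,408.58; + 5 × £19.99 standing = £1,508.53
Electric: 35,826,000 BTU / 3412 = 10,500 kWh → × £0.320 = £3,360.00; + 5 × £8.79 standing = £3,403.95
Difference = |£1,508.53 − £3,403.95| = £1,895.42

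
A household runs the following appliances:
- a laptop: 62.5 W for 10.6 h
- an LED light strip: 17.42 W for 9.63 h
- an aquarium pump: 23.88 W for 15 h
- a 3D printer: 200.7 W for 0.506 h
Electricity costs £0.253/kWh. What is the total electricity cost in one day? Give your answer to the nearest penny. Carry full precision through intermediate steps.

£0.33

laptop: 62.5 W × 10.6 h = 662 Wh = 0.6625 kWh
LED light strip: 17.42 W × 9.63 h = 168 Wh = 0.1678 kWh
aquarium pump: 23.88 W × 15 h = 358 Wh = 0.3582 kWh
3D printer: 200.7 W × 0.506 h = 102 Wh = 0.1016 kWh
Total energy = 0.6625 + 0.1678 + 0.3582 + 0.1016 = 1.29 kWh
Cost = 1.29 kWh × £0.253 = £0.33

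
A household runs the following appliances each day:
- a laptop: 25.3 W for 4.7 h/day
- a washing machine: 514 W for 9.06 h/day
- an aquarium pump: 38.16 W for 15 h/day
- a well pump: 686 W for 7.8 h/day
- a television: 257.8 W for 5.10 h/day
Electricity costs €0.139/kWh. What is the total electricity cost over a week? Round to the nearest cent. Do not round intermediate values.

€11.69

laptop: 25.3 W × 4.7 h × 7 d = 832 Wh = 0.8324 kWh
washing machine: 514 W × 9.06 h × 7 d = 32,598 Wh = 32.6 kWh
aquarium pump: 38.16 W × 15 h × 7 d = 4,007 Wh = 4.007 kWh
well pump: 686 W × 7.8 h × 7 d = 37,456 Wh = 37.46 kWh
television: 257.8 W × 5.10 h × 7 d = 9,203 Wh = 9.203 kWh
Total energy = 0.8324 + 32.6 + 4.007 + 37.46 + 9.203 = 84.1 kWh
Cost = 84.1 kWh × €0.139 = €11.69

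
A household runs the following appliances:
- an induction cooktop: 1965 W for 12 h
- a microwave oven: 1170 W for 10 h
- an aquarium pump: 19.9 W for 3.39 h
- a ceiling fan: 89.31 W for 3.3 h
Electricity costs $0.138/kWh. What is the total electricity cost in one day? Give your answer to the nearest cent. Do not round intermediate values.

induction cooktop: 1965 W × 12 h = 23,580 Wh = 23.58 kWh
microwave oven: 1170 W × 10 h = 11,700 Wh = 11.7 kWh
aquarium pump: 19.9 W × 3.39 h = 67 Wh = 0.06746 kWh
ceiling fan: 89.31 W × 3.3 h = 295 Wh = 0.2947 kWh
Total energy = 23.58 + 11.7 + 0.06746 + 0.2947 = 35.64 kWh
Cost = 35.64 kWh × $0.138 = $4.92

$4.92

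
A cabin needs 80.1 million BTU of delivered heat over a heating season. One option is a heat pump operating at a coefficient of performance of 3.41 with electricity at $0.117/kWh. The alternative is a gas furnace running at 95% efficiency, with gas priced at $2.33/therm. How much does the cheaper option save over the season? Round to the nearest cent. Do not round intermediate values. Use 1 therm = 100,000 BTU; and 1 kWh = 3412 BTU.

Heat load = 80.1 × 10⁶ BTU = 80,100,000 BTU
Gas: input = 80,100,000 / 0.95 = 84,315,789 BTU = 843.2 therm → 843.2 × $2.33 = $1,964.56
Heat pump: 80,100,000 BTU / 3412 = 23,480 kWh heat; / 3.41 = 6,884 kWh in → × $0.117 = $805.48
Difference = |$1,964.56 − $805.48| = $1,159.08

$1159.08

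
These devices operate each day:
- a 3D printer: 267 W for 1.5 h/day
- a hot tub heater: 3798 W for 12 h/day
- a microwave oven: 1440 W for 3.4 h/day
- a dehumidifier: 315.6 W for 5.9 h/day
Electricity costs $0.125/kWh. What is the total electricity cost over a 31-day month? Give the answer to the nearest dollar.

3D printer: 267 W × 1.5 h × 31 d = 12,416 Wh = 12.42 kWh
hot tub heater: 3798 W × 12 h × 31 d = 1,412,856 Wh = 1,413 kWh
microwave oven: 1440 W × 3.4 h × 31 d = 151,776 Wh = 151.8 kWh
dehumidifier: 315.6 W × 5.9 h × 31 d = 57,723 Wh = 57.72 kWh
Total energy = 12.42 + 1,413 + 151.8 + 57.72 = 1,635 kWh
Cost = 1,635 kWh × $0.125 = $204.35 ≈ $204

$204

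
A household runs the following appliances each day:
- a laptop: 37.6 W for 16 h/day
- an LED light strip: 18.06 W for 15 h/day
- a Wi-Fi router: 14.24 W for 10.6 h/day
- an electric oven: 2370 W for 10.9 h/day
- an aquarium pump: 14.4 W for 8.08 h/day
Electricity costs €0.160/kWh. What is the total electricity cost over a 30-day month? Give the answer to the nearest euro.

€129

laptop: 37.6 W × 16 h × 30 d = 18,048 Wh = 18.05 kWh
LED light strip: 18.06 W × 15 h × 30 d = 8,127 Wh = 8.127 kWh
Wi-Fi router: 14.24 W × 10.6 h × 30 d = 4,528 Wh = 4.528 kWh
electric oven: 2370 W × 10.9 h × 30 d = 774,990 Wh = 775 kWh
aquarium pump: 14.4 W × 8.08 h × 30 d = 3,491 Wh = 3.491 kWh
Total energy = 18.05 + 8.127 + 4.528 + 775 + 3.491 = 809.2 kWh
Cost = 809.2 kWh × €0.160 = €129.47 ≈ €129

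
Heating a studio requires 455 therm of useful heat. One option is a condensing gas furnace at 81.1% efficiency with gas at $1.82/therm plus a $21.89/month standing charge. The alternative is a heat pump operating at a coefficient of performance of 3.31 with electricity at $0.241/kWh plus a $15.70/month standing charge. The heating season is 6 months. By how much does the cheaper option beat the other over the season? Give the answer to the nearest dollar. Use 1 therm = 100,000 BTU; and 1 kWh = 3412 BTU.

$87

Heat load = 455 therm × 100,000 = 45,500,000 BTU
Gas: input = 45,500,000 / 0.811 = 56,103,576 BTU = 561 therm → 561 × $1.82 = $1,021.09; + 6 × $21.89 standing = $1,152.43
Heat pump: 45,500,000 BTU / 3412 = 13,340 kWh heat; / 3.31 = 4,029 kWh in → × $0.241 = $970.94; + 6 × $15.70 standing = $1,065.14
Difference = |$1,152.43 − $1,065.14| = $87.29 ≈ $87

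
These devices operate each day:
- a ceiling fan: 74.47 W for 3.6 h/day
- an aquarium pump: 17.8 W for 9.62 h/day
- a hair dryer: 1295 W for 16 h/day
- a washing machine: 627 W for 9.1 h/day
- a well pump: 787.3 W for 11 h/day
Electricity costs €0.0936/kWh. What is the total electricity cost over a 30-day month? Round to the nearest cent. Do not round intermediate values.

ceiling fan: 74.47 W × 3.6 h × 30 d = 8,043 Wh = 8.043 kWh
aquarium pump: 17.8 W × 9.62 h × 30 d = 5,137 Wh = 5.137 kWh
hair dryer: 1295 W × 16 h × 30 d = 621,600 Wh = 621.6 kWh
washing machine: 627 W × 9.1 h × 30 d = 171,171 Wh = 171.2 kWh
well pump: 787.3 W × 11 h × 30 d = 259,809 Wh = 259.8 kWh
Total energy = 8.043 + 5.137 + 621.6 + 171.2 + 259.8 = 1,066 kWh
Cost = 1,066 kWh × €0.0936 = €99.76

€99.76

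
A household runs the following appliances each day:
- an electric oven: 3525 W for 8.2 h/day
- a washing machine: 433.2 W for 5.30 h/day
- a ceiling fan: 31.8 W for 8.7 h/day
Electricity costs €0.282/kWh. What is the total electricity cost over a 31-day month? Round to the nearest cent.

€275.18

electric oven: 3525 W × 8.2 h × 31 d = 896,055 Wh = 896.1 kWh
washing machine: 433.2 W × 5.30 h × 31 d = 71,175 Wh = 71.17 kWh
ceiling fan: 31.8 W × 8.7 h × 31 d = 8,576 Wh = 8.576 kWh
Total energy = 896.1 + 71.17 + 8.576 = 975.8 kWh
Cost = 975.8 kWh × €0.282 = €275.18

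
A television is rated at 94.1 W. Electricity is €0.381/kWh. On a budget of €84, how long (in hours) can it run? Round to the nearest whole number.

Energy budget = €84 / €0.381 per kWh = 220.5 kWh = 220,472 Wh
Runtime = 220,472 Wh / 94.1 W = 2,343 h

2343 h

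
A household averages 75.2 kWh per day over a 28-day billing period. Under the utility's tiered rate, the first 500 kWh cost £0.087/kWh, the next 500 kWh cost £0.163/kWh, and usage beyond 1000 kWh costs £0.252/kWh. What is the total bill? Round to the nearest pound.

£404

Usage = 75.2 kWh/day × 28 days = 2105.6 kWh
First 500 kWh × £0.087 = £43.50
Next 500 kWh × £0.163 = £81.50
Remaining 1105.6 kWh × £0.252 = £278.61
Total = £403.61 ≈ £404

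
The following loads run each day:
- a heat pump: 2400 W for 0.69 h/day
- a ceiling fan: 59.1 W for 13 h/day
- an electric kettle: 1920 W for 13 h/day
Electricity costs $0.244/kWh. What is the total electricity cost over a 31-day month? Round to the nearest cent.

heat pump: 2400 W × 0.69 h × 31 d = 51,336 Wh = 51.34 kWh
ceiling fan: 59.1 W × 13 h × 31 d = 23,817 Wh = 23.82 kWh
electric kettle: 1920 W × 13 h × 31 d = 773,760 Wh = 773.8 kWh
Total energy = 51.34 + 23.82 + 773.8 = 848.9 kWh
Cost = 848.9 kWh × $0.244 = $207.13

$207.13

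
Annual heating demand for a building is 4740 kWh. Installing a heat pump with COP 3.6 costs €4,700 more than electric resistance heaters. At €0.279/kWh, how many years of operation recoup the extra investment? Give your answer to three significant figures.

4.92 years

Resistance: 4740 kWh × €0.279 = €1,322.46/yr
Heat pump: 4740 / 3.6 = 1317 kWh in → × €0.279 = €367.35/yr
Annual savings = €955.11
Payback = €4,700 / €955.11 = 4.92 years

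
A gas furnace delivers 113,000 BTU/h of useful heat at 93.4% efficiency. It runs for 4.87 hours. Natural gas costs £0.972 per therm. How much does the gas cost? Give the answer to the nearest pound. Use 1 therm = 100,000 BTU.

£6

Heat delivered = 113,000 BTU/h × 4.87 h = 550,310 BTU
Gas input = 550,310 / 0.934 = 589,197 BTU
= 589,197 / 100,000 = 5.892 therm
Cost = 5.892 × £0.972/therm = £5.73 ≈ £6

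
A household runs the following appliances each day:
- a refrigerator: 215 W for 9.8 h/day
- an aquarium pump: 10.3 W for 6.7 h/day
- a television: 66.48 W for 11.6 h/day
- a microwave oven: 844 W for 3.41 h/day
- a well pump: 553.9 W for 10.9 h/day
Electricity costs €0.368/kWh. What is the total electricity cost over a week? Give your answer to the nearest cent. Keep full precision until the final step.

refrigerator: 215 W × 9.8 h × 7 d = 14,749 Wh = 14.75 kWh
aquarium pump: 10.3 W × 6.7 h × 7 d = 483 Wh = 0.4831 kWh
television: 66.48 W × 11.6 h × 7 d = 5,398 Wh = 5.398 kWh
microwave oven: 844 W × 3.41 h × 7 d = 20,146 Wh = 20.15 kWh
well pump: 553.9 W × 10.9 h × 7 d = 42,263 Wh = 42.26 kWh
Total energy = 14.75 + 0.4831 + 5.398 + 20.15 + 42.26 = 83.04 kWh
Cost = 83.04 kWh × €0.368 = €30.56

€30.56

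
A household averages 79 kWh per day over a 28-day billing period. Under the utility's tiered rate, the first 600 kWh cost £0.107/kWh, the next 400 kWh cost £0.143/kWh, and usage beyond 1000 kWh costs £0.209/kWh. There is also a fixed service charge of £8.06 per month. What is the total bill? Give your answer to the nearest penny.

Usage = 79 kWh/day × 28 days = 2212 kWh
First 600 kWh × £0.107 = £64.20
Next 400 kWh × £0.143 = £57.20
Remaining 1212 kWh × £0.209 = £253.31
Energy charge = £374.71; + service £8.06 = £382.77

£382.77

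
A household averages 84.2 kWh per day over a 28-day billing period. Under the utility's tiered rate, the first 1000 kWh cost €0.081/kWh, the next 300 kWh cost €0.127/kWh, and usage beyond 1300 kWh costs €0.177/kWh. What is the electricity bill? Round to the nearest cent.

€306.30

Usage = 84.2 kWh/day × 28 days = 2357.6 kWh
First 1000 kWh × €0.081 = €81.00
Next 300 kWh × €0.127 = €38.10
Remaining 1057.6 kWh × €0.177 = €187.20
Total = €306.30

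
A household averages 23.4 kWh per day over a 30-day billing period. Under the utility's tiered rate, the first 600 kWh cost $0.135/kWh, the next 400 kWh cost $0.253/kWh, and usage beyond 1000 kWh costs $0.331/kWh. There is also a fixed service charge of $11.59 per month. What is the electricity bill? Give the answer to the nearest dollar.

$118

Usage = 23.4 kWh/day × 30 days = 702 kWh
First 600 kWh × $0.135 = $81.00
Next 102 kWh × $0.253 = $25.81
Remaining tier: 0 kWh (not reached)
Energy charge = $106.81; + service $11.59 = $118.40 ≈ $118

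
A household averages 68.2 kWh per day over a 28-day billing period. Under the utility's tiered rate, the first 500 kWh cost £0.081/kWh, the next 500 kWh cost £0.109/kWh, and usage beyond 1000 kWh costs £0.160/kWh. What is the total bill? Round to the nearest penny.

£240.54

Usage = 68.2 kWh/day × 28 days = 1909.6 kWh
First 500 kWh × £0.081 = £40.50
Next 500 kWh × £0.109 = £54.50
Remaining 909.6 kWh × £0.160 = £145.54
Total = £240.54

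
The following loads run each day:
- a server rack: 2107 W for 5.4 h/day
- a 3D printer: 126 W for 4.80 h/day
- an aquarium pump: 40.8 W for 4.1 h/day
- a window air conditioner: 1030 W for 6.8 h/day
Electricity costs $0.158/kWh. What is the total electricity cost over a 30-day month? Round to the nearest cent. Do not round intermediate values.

$90.79

server rack: 2107 W × 5.4 h × 30 d = 341,334 Wh = 341.3 kWh
3D printer: 126 W × 4.80 h × 30 d = 18,144 Wh = 18.14 kWh
aquarium pump: 40.8 W × 4.1 h × 30 d = 5,018 Wh = 5.018 kWh
window air conditioner: 1030 W × 6.8 h × 30 d = 210,120 Wh = 210.1 kWh
Total energy = 341.3 + 18.14 + 5.018 + 210.1 = 574.6 kWh
Cost = 574.6 kWh × $0.158 = $90.79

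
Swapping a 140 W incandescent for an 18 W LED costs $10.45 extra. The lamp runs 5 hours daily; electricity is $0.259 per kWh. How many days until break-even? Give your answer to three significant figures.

66.1 days

Power saved = 140 − 18 = 122 W
Daily energy saved = 122 W × 5 h = 610 Wh = 0.61 kWh
Daily savings = 0.61 × $0.259 = $0.1580
Payback = $10.45 / $0.1580 per day = 66.14 days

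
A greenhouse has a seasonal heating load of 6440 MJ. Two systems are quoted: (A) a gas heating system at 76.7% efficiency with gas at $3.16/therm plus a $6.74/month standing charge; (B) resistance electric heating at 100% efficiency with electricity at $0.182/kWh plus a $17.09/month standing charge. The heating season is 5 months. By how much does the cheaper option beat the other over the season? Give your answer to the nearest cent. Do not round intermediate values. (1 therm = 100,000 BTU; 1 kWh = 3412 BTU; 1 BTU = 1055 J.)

Heat load = 6440 MJ = 6,440,000,000 J / 1055 = 6,104,265 BTU
Gas: input = 6,104,265 / 0.767 = 7,958,625 BTU = 79.59 therm → 79.59 × $3.16 = $251.49; + 5 × $6.74 standing = $285.19
Electric: 6,104,265 BTU / 3412 = 1,789 kWh → × $0.182 = $325.61; + 5 × $17.09 standing = $411.06
Difference = |$285.19 − $411.06| = $125.87

$125.87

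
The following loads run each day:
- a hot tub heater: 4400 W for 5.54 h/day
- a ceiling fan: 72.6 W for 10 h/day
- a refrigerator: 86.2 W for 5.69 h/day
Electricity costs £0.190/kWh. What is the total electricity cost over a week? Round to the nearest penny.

hot tub heater: 4400 W × 5.54 h × 7 d = 170,632 Wh = 170.6 kWh
ceiling fan: 72.6 W × 10 h × 7 d = 5,082 Wh = 5.082 kWh
refrigerator: 86.2 W × 5.69 h × 7 d = 3,433 Wh = 3.433 kWh
Total energy = 170.6 + 5.082 + 3.433 = 179.1 kWh
Cost = 179.1 kWh × £0.190 = £34.04

£34.04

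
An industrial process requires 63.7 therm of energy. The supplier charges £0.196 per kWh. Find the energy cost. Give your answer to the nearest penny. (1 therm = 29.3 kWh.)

£365.82

63.7 therm × (29.3 kWh/therm) = 1,866 kWh
Cost = 1,866 kWh × £0.196/kWh = £365.82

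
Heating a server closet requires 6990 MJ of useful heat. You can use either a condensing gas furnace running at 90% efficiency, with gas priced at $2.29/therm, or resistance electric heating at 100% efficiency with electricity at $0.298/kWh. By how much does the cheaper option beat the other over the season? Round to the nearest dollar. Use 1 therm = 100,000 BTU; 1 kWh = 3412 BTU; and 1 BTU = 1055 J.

$410

Heat load = 6990 MJ = 6,990,000,000 J / 1055 = 6,625,592 BTU
Gas: input = 6,625,592 / 0.900 = 7,361,769 BTU = 73.62 therm → 73.62 × $2.29 = $168.58
Electric: 6,625,592 BTU / 3412 = 1,942 kWh → × $0.298 = $578.67
Difference = |$168.58 − $578.67| = $410.09 ≈ $410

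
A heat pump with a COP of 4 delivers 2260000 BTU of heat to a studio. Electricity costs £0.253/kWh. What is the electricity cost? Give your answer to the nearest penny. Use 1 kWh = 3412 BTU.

£41.89

Heat delivered = 2,260,000 BTU / 3412 = 662.4 kWh
Electrical input = 662.4 kWh / 4 = 165.6 kWh
Cost = 165.6 × £0.253/kWh = £41.89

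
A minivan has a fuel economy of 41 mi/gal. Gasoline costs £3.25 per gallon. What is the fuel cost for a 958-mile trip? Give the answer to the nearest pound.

£76

Fuel = 958 mi / 41 mpg = 23.37 gal
Cost = 23.37 gal × £3.25/gal = £75.94 ≈ £76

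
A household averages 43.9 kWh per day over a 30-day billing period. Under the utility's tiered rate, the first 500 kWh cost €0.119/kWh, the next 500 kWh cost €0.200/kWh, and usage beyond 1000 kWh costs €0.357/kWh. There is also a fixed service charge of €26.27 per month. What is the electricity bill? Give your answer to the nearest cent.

€298.94

Usage = 43.9 kWh/day × 30 days = 1317 kWh
First 500 kWh × €0.119 = €59.50
Next 500 kWh × €0.200 = €100.00
Remaining 317 kWh × €0.357 = €113.17
Energy charge = €272.67; + service €26.27 = €298.94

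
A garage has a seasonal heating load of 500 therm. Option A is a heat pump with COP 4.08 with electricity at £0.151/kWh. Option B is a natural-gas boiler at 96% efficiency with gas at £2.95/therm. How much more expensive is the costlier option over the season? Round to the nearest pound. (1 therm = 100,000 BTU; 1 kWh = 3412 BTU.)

Heat load = 500 therm × 100,000 = 50,000,000 BTU
Gas: input = 50,000,000 / 0.960 = 52,083,333 BTU = 520.8 therm → 520.8 × £2.95 = £1,536.46
Heat pump: 50,000,000 BTU / 3412 = 14,650 kWh heat; / 4.08 = 3,592 kWh in → × £0.151 = £542.35
Difference = |£1,536.46 − £542.35| = £994.11 ≈ £994

£994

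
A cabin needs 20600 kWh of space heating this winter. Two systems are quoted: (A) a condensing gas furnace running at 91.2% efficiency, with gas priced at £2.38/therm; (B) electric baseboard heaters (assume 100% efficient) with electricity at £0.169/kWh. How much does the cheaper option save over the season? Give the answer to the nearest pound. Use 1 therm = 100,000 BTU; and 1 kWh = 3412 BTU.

Heat load = 20600 kWh × 3412 = 70,287,200 BTU
Gas: input = 70,287,200 / 0.912 = 77,069,298 BTU = 770.7 therm → 770.7 × £2.38 = £1,834.25
Electric: 70,287,200 BTU / 3412 = 20,600 kWh → × £0.169 = £3,481.40
Difference = |£1,834.25 − £3,481.40| = £1,647.15 ≈ £1647

£1647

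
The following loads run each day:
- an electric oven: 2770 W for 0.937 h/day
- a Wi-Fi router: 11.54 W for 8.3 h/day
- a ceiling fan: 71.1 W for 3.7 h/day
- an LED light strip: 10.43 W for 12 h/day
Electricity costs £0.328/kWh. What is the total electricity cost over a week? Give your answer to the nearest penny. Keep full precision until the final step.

electric oven: 2770 W × 0.937 h × 7 d = 18,168 Wh = 18.17 kWh
Wi-Fi router: 11.54 W × 8.3 h × 7 d = 670 Wh = 0.6705 kWh
ceiling fan: 71.1 W × 3.7 h × 7 d = 1,841 Wh = 1.841 kWh
LED light strip: 10.43 W × 12 h × 7 d = 876 Wh = 0.8761 kWh
Total energy = 18.17 + 0.6705 + 1.841 + 0.8761 = 21.56 kWh
Cost = 21.56 kWh × £0.328 = £7.07

£7.07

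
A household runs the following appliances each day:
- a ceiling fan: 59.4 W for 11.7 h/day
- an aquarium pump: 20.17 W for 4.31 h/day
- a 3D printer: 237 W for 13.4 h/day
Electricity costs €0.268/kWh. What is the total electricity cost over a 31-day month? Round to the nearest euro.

€33

ceiling fan: 59.4 W × 11.7 h × 31 d = 21,544 Wh = 21.54 kWh
aquarium pump: 20.17 W × 4.31 h × 31 d = 2,695 Wh = 2.695 kWh
3D printer: 237 W × 13.4 h × 31 d = 98,450 Wh = 98.45 kWh
Total energy = 21.54 + 2.695 + 98.45 = 122.7 kWh
Cost = 122.7 kWh × €0.268 = €32.88 ≈ €33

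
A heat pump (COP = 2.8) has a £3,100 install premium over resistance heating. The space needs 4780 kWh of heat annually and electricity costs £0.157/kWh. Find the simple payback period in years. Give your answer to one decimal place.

6.4 years

Resistance: 4780 kWh × £0.157 = £750.46/yr
Heat pump: 4780 / 2.8 = 1707 kWh in → × £0.157 = £268.02/yr
Annual savings = £482.44
Payback = £3,100 / £482.44 = 6.43 years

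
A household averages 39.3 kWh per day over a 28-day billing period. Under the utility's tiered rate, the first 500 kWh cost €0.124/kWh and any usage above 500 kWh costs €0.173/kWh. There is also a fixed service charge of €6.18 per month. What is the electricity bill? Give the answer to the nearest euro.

€172

Usage = 39.3 kWh/day × 28 days = 1100.4 kWh
First 500 kWh × €0.124 = €62.00
Remaining 600.4 kWh × €0.173 = €103.87
Energy charge = €165.87; + service €6.18 = €172.05 ≈ €172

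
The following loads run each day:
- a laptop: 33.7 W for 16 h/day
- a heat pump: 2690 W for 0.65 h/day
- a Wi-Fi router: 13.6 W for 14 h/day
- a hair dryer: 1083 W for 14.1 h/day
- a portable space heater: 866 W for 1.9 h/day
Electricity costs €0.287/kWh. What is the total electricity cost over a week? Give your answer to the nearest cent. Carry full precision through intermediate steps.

€38.96

laptop: 33.7 W × 16 h × 7 d = 3,774 Wh = 3.774 kWh
heat pump: 2690 W × 0.65 h × 7 d = 12,240 Wh = 12.24 kWh
Wi-Fi router: 13.6 W × 14 h × 7 d = 1,333 Wh = 1.333 kWh
hair dryer: 1083 W × 14.1 h × 7 d = 106,892 Wh = 106.9 kWh
portable space heater: 866 W × 1.9 h × 7 d = 11,518 Wh = 11.52 kWh
Total energy = 3.774 + 12.24 + 1.333 + 106.9 + 11.52 = 135.8 kWh
Cost = 135.8 kWh × €0.287 = €38.96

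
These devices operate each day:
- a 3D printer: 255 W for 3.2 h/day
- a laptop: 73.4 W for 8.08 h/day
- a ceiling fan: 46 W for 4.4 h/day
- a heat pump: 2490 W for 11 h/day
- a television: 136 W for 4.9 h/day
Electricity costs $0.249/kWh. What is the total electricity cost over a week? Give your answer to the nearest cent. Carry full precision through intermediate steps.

3D printer: 255 W × 3.2 h × 7 d = 5,712 Wh = 5.712 kWh
laptop: 73.4 W × 8.08 h × 7 d = 4,152 Wh = 4.152 kWh
ceiling fan: 46 W × 4.4 h × 7 d = 1,417 Wh = 1.417 kWh
heat pump: 2490 W × 11 h × 7 d = 191,730 Wh = 191.7 kWh
television: 136 W × 4.9 h × 7 d = 4,665 Wh = 4.665 kWh
Total energy = 5.712 + 4.152 + 1.417 + 191.7 + 4.665 = 207.7 kWh
Cost = 207.7 kWh × $0.249 = $51.71

$51.71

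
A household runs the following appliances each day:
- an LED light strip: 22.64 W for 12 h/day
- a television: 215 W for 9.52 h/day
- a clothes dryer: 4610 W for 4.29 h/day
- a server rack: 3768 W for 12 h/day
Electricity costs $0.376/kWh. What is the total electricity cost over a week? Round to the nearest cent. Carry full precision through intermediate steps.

$177.16

LED light strip: 22.64 W × 12 h × 7 d = 1,902 Wh = 1.902 kWh
television: 215 W × 9.52 h × 7 d = 14,328 Wh = 14.33 kWh
clothes dryer: 4610 W × 4.29 h × 7 d = 138,438 Wh = 138.4 kWh
server rack: 3768 W × 12 h × 7 d = 316,512 Wh = 316.5 kWh
Total energy = 1.902 + 14.33 + 138.4 + 316.5 = 471.2 kWh
Cost = 471.2 kWh × $0.376 = $177.16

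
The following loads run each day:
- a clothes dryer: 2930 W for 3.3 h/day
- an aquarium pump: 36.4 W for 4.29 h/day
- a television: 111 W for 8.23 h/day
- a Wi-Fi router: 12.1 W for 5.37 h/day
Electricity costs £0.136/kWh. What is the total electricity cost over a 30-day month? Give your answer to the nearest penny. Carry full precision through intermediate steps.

clothes dryer: 2930 W × 3.3 h × 30 d = 290,070 Wh = 290.1 kWh
aquarium pump: 36.4 W × 4.29 h × 30 d = 4,685 Wh = 4.685 kWh
television: 111 W × 8.23 h × 30 d = 27,406 Wh = 27.41 kWh
Wi-Fi router: 12.1 W × 5.37 h × 30 d = 1,949 Wh = 1.949 kWh
Total energy = 290.1 + 4.685 + 27.41 + 1.949 = 324.1 kWh
Cost = 324.1 kWh × £0.136 = £44.08

£44.08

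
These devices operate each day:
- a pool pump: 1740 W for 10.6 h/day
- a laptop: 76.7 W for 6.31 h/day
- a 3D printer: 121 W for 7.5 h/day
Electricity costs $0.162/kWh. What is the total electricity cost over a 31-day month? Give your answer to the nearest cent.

$99.61

pool pump: 1740 W × 10.6 h × 31 d = 571,764 Wh = 571.8 kWh
laptop: 76.7 W × 6.31 h × 31 d = 15,003 Wh = 15 kWh
3D printer: 121 W × 7.5 h × 31 d = 28,132 Wh = 28.13 kWh
Total energy = 571.8 + 15 + 28.13 = 614.9 kWh
Cost = 614.9 kWh × $0.162 = $99.61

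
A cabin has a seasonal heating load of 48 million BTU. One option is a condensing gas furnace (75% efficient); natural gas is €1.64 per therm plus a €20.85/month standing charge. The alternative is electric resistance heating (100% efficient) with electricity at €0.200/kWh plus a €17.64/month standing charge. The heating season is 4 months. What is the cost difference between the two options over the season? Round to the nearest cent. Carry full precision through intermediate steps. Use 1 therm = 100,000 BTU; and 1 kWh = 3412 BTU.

Heat load = 48 × 10⁶ BTU = 48,000,000 BTU
Gas: input = 48,000,000 / 0.75 = 64,000,000 BTU = 640 therm → 640 × €1.64 = €1,049.60; + 4 × €20.85 standing = €1,133.00
Electric: 48,000,000 BTU / 3412 = 14,070 kWh → × €0.200 = €2,813.60; + 4 × €17.64 standing = €2,884.16
Difference = |€1,133.00 − €2,884.16| = €1,751.16

€1751.16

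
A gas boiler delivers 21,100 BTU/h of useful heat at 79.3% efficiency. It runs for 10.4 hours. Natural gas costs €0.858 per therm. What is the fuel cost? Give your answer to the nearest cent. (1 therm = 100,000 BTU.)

€2.37

Heat delivered = 21,100 BTU/h × 10.4 h = 219,440 BTU
Gas input = 219,440 / 0.793 = 276,721 BTU
= 276,721 / 100,000 = 2.767 therm
Cost = 2.767 × €0.858/therm = €2.37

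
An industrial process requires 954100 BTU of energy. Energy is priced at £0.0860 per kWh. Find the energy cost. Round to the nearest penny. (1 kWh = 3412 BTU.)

954100 BTU × (0.00029308 kWh/BTU) = 279.6 kWh
Cost = 279.6 kWh × £0.0860/kWh = £24.05

£24.05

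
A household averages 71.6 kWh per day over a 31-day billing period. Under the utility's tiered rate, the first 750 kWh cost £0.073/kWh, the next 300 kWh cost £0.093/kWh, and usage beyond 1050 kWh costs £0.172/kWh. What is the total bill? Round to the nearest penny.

£283.82

Usage = 71.6 kWh/day × 31 days = 2219.6 kWh
First 750 kWh × £0.073 = £54.75
Next 300 kWh × £0.093 = £27.90
Remaining 1169.6 kWh × £0.172 = £201.17
Total = £283.82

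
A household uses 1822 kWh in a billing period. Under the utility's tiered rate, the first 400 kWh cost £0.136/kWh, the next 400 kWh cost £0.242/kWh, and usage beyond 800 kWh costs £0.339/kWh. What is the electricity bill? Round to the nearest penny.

First 400 kWh × £0.136 = £54.40
Next 400 kWh × £0.242 = £96.80
Remaining 1022 kWh × £0.339 = £346.46
Total = £497.66

£497.66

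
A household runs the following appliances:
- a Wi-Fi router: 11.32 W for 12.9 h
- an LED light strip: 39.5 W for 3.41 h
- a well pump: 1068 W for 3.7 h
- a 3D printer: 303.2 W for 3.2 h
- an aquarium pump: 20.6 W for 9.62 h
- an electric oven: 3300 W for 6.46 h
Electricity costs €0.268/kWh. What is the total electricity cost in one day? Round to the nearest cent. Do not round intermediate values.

Wi-Fi router: 11.32 W × 12.9 h = 146 Wh = 0.146 kWh
LED light strip: 39.5 W × 3.41 h = 135 Wh = 0.1347 kWh
well pump: 1068 W × 3.7 h = 3,952 Wh = 3.952 kWh
3D printer: 303.2 W × 3.2 h = 970 Wh = 0.9702 kWh
aquarium pump: 20.6 W × 9.62 h = 198 Wh = 0.1982 kWh
electric oven: 3300 W × 6.46 h = 21,318 Wh = 21.32 kWh
Total energy = 0.146 + 0.1347 + 3.952 + 0.9702 + 0.1982 + 21.32 = 26.72 kWh
Cost = 26.72 kWh × €0.268 = €7.16

€7.16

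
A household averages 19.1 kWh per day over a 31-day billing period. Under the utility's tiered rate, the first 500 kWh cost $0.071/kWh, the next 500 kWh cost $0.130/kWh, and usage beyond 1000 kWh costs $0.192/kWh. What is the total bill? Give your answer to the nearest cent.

$47.47

Usage = 19.1 kWh/day × 31 days = 592.1 kWh
First 500 kWh × $0.071 = $35.50
Next 92.1 kWh × $0.130 = $11.97
Remaining tier: 0 kWh (not reached)
Total = $47.47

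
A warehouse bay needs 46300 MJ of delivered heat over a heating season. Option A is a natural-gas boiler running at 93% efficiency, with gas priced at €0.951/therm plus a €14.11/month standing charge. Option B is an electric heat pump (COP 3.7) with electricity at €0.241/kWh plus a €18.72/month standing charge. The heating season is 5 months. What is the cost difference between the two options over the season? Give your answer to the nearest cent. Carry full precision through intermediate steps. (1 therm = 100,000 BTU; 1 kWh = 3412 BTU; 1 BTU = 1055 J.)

Heat load = 46300 MJ = 46,300,000,000 J / 1055 = 43,886,256 BTU
Gas: input = 43,886,256 / 0.93 = 47,189,522 BTU = 471.9 therm → 471.9 × €0.951 = €448.77; + 5 × €14.11 standing = €519.32
Heat pump: 43,886,256 BTU / 3412 = 12,860 kWh heat; / 3.7 = 3,476 kWh in → × €0.241 = €837.79; + 5 × €18.72 standing = €931.39
Difference = |€519.32 − €931.39| = €412.07

€412.07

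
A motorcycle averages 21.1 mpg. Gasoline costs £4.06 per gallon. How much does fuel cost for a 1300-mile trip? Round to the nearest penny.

£250.14

Fuel = 1300 mi / 21.1 mpg = 61.61 gal
Cost = 61.61 gal × £4.06/gal = £250.14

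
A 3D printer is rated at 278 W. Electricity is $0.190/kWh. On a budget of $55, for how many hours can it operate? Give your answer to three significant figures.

1040 h

Energy budget = $55 / $0.190 per kWh = 289.5 kWh = 289,474 Wh
Runtime = 289,474 Wh / 278 W = 1,041 h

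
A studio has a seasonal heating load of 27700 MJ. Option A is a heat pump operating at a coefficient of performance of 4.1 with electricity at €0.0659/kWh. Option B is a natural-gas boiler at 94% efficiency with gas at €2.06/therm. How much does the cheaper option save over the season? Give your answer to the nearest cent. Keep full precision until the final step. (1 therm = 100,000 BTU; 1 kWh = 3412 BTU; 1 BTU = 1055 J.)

€451.71

Heat load = 27700 MJ = 27,700,000,000 J / 1055 = 26,255,924 BTU
Gas: input = 26,255,924 / 0.94 = 27,931,834 BTU = 279.3 therm → 279.3 × €2.06 = €575.40
Heat pump: 26,255,924 BTU / 3412 = 7,695 kWh heat; / 4.1 = 1,877 kWh in → × €0.0659 = €123.69
Difference = |€575.40 − €123.69| = €451.71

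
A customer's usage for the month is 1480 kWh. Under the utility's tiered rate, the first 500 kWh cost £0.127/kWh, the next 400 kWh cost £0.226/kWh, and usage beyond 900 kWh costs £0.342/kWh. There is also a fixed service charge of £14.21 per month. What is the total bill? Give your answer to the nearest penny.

£366.47

First 500 kWh × £0.127 = £63.50
Next 400 kWh × £0.226 = £90.40
Remaining 580 kWh × £0.342 = £198.36
Energy charge = £352.26; + service £14.21 = £366.47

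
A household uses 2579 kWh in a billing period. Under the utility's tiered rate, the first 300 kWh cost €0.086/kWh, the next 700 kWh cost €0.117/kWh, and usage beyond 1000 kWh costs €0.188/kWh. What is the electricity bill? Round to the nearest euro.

First 300 kWh × €0.086 = €25.80
Next 700 kWh × €0.117 = €81.90
Remaining 1579 kWh × €0.188 = €296.85
Total = €404.55 ≈ €405

€405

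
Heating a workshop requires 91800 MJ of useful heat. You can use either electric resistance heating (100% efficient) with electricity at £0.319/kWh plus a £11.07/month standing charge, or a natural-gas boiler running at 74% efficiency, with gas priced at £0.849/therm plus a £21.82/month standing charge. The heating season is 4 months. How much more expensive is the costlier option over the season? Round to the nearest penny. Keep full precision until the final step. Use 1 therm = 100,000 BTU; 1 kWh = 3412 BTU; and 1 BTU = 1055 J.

£7093.96

Heat load = 91800 MJ = 91,800,000,000 J / 1055 = 87,014,218 BTU
Gas: input = 87,014,218 / 0.74 = 117,586,781 BTU = 1,176 therm → 1,176 × £0.849 = £998.31; + 4 × £21.82 standing = £1,085.59
Electric: 87,014,218 BTU / 3412 = 25,500 kWh → × £0.319 = £8,135.27; + 4 × £11.07 standing = £8,179.55
Difference = |£1,085.59 − £8,179.55| = £7,093.96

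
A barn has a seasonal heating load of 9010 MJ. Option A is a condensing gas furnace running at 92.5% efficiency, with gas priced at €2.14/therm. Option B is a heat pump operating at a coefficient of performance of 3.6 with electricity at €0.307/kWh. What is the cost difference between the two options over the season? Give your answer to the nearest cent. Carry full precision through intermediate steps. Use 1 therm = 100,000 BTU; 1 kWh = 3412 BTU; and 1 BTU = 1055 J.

Heat load = 9010 MJ = 9,010,000,000 J / 1055 = 8,540,284 BTU
Gas: input = 8,540,284 / 0.925 = 9,232,740 BTU = 92.33 therm → 92.33 × €2.14 = €197.58
Heat pump: 8,540,284 BTU / 3412 = 2,503 kWh heat; / 3.6 = 695.3 kWh in → × €0.307 = €213.45
Difference = |€197.58 − €213.45| = €15.87

€15.87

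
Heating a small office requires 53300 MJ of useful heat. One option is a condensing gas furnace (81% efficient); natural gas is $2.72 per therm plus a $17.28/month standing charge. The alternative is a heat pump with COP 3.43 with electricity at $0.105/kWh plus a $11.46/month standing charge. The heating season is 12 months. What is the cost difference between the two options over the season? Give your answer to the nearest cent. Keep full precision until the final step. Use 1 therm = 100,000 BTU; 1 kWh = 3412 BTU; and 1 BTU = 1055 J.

$1313.08

Heat load = 53300 MJ = 53,300,000,000 J / 1055 = 50,521,327 BTU
Gas: input = 50,521,327 / 0.81 = 62,372,009 BTU = 623.7 therm → 623.7 × $2.72 = $1,696.52; + 12 × $17.28 standing = $1,903.88
Heat pump: 50,521,327 BTU / 3412 = 14,810 kWh heat; / 3.43 = 4,317 kWh in → × $0.105 = $453.27; + 12 × $11.46 standing = $590.79
Difference = |$1,903.88 − $590.79| = $1,313.08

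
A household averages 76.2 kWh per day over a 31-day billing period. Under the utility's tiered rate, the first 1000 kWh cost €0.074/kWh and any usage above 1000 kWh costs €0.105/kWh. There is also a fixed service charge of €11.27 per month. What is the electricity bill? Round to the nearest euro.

€228

Usage = 76.2 kWh/day × 31 days = 2362.2 kWh
First 1000 kWh × €0.074 = €74.00
Remaining 1362.2 kWh × €0.105 = €143.03
Energy charge = €217.03; + service €11.27 = €228.30 ≈ €228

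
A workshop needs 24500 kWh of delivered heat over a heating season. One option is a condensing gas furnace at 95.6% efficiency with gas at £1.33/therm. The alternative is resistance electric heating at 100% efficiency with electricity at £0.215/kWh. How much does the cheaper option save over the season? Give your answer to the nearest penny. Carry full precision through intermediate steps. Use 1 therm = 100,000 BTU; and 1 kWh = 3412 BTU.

Heat load = 24500 kWh × 3412 = 83,594,000 BTU
Gas: input = 83,594,000 / 0.956 = 87,441,423 BTU = 874.4 therm → 874.4 × £1.33 = £1,162.97
Electric: 83,594,000 BTU / 3412 = 24,500 kWh → × £0.215 = £5,267.50
Difference = |£1,162.97 − £5,267.50| = £4,104.53

£4104.53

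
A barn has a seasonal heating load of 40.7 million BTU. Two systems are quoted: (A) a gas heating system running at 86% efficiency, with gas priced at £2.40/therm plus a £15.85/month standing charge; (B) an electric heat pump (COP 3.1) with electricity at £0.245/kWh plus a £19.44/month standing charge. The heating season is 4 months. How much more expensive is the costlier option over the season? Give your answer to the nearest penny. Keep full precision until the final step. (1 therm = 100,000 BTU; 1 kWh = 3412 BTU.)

Heat load = 40.7 × 10⁶ BTU = 40,700,000 BTU
Gas: input = 40,700,000 / 0.860 = 47,325,581 BTU = 473.3 therm → 473.3 × £2.40 = £1,135.81; + 4 × £15.85 standing = £1,199.21
Heat pump: 40,700,000 BTU / 3412 = 11,930 kWh heat; / 3.1 = 3,848 kWh in → × £0.245 = £942.74; + 4 × £19.44 standing = £1,020.50
Difference = |£1,199.21 − £1,020.50| = £178.72

£178.72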